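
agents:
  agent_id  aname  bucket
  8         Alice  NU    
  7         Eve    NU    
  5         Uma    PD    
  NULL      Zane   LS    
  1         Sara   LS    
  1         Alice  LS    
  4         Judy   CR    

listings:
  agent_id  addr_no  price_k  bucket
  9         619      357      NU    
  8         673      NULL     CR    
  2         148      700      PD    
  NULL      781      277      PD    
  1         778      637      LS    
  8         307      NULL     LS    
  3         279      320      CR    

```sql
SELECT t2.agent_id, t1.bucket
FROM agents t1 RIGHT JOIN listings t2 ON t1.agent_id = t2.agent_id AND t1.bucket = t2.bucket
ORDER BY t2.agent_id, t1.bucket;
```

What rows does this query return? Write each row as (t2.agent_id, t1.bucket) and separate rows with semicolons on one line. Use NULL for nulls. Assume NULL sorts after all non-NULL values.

(1, LS); (1, LS); (2, NULL); (3, NULL); (8, NULL); (8, NULL); (9, NULL); (NULL, NULL)

RIGHT JOIN keeps every row from `listings`; unmatched rows get NULL for `agents`'s columns.
Matching on t1.agent_id = t2.agent_id AND t1.bucket = t2.bucket. A NULL in a compared column never satisfies the condition.
Matched pairs: 2; unmatched t2 rows kept: 6.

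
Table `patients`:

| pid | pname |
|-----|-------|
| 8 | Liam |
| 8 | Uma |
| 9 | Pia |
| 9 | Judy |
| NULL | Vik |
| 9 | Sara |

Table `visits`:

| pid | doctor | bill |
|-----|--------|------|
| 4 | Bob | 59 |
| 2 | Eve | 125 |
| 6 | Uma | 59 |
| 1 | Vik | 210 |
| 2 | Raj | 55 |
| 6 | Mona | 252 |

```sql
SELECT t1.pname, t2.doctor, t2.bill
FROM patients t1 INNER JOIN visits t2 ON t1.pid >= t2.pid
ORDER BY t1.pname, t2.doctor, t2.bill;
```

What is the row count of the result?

30

INNER JOIN keeps only pairs where the ON condition holds.
Matching on t1.pid >= t2.pid. A NULL in a compared column never satisfies the condition.
Matched pairs: 30.
Total: 30 rows.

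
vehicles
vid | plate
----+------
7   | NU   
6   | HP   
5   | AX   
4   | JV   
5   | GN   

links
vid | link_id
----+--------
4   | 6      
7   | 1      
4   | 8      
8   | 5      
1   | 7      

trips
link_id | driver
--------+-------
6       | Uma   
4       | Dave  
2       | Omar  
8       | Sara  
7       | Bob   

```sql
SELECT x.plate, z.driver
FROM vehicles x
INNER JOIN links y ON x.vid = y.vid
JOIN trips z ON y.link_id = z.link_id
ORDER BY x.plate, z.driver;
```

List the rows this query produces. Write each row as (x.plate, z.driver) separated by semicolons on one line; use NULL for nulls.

(JV, Sara); (JV, Uma)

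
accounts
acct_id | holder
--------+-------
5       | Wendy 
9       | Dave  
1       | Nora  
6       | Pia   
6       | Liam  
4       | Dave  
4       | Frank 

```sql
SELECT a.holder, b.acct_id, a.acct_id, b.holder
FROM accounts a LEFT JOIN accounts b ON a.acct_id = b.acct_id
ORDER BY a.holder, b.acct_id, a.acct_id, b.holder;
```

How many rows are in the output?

11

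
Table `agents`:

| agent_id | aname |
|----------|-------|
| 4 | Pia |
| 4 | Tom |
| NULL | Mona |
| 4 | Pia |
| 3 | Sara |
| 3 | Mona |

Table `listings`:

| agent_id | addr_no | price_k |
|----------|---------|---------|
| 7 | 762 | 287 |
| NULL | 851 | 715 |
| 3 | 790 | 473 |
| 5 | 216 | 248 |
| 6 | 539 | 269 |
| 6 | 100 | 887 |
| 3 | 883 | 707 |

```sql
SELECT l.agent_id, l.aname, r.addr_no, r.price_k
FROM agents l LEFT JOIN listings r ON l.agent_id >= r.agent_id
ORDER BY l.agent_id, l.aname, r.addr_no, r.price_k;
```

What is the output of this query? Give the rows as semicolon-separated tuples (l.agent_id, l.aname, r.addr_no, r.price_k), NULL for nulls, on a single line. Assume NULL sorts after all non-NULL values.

(3, Mona, 790, 473); (3, Mona, 883, 707); (3, Sara, 790, 473); (3, Sara, 883, 707); (4, Pia, 790, 473); (4, Pia, 790, 473); (4, Pia, 883, 707); (4, Pia, 883, 707); (4, Tom, 790, 473); (4, Tom, 883, 707); (NULL, Mona, NULL, NULL)

LEFT JOIN keeps every row from `agents`; unmatched rows get NULL for `listings`'s columns.
Matching on l.agent_id >= r.agent_id. A NULL in a compared column never satisfies the condition.
- l[0] agent_id=4 → 2 match(es) in r → 2 row(s).
- l[1] agent_id=4 → 2 match(es) in r → 2 row(s).
- l[2] agent_id=NULL → no match; kept with NULLs on the r side.
- l[3] agent_id=4 → 2 match(es) in r → 2 row(s).
- l[4] agent_id=3 → 2 match(es) in r → 2 row(s).
- l[5] agent_id=3 → 2 match(es) in r → 2 row(s).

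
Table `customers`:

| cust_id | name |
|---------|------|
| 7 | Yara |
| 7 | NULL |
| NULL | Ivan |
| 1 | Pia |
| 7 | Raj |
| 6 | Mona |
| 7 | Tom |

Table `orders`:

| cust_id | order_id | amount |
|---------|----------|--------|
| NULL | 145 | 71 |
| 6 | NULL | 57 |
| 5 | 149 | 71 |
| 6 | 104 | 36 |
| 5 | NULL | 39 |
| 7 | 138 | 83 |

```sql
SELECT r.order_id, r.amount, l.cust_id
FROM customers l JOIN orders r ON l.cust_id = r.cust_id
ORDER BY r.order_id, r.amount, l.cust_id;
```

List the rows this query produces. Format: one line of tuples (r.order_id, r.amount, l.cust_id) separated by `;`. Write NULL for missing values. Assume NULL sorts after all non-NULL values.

(104, 36, 6); (138, 83, 7); (138, 83, 7); (138, 83, 7); (138, 83, 7); (NULL, 57, 6)

INNER JOIN keeps only pairs where the ON condition holds.
Matching on l.cust_id = r.cust_id. A NULL in a compared column never satisfies the condition.
- l[0] cust_id=7 → 1 match(es) in r → 1 row(s).
- l[1] cust_id=7 → 1 match(es) in r → 1 row(s).
- l[2] cust_id=NULL → no match; dropped.
- l[3] cust_id=1 → no match; dropped.
- l[4] cust_id=7 → 1 match(es) in r → 1 row(s).
- l[5] cust_id=6 → 2 match(es) in r → 2 row(s).
- l[6] cust_id=7 → 1 match(es) in r → 1 row(s).
After projecting and ordering:
r.order_id | r.amount | l.cust_id
104 | 36 | 6
138 | 83 | 7
138 | 83 | 7
138 | 83 | 7
138 | 83 | 7
NULL | 57 | 6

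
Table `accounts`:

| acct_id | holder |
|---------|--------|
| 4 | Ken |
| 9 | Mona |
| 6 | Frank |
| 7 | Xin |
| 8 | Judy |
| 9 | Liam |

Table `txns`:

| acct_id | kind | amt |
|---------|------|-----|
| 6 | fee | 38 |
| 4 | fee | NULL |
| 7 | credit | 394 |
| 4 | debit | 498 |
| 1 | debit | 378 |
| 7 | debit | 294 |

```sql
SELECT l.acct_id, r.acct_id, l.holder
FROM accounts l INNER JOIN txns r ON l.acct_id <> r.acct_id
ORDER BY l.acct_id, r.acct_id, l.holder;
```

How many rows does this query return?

INNER JOIN keeps only pairs where the ON condition holds.
Matching on l.acct_id <> r.acct_id.
Matched pairs: 31.
Total: 31 rows.

31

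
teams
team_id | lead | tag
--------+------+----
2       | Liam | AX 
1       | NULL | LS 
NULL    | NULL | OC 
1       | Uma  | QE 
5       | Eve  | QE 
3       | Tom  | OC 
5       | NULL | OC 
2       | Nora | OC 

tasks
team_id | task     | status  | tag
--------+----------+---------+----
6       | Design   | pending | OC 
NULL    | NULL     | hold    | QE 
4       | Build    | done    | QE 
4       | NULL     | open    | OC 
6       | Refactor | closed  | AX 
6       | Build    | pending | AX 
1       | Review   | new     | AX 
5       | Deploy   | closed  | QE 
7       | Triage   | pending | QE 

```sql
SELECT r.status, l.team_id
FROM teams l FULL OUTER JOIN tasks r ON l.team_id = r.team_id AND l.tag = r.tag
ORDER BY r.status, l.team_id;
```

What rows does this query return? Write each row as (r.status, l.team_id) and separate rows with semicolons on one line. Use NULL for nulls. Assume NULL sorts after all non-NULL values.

FULL OUTER JOIN keeps every row from both sides; unmatched rows get NULL for the other side's columns.
Matching on l.team_id = r.team_id AND l.tag = r.tag. A NULL in a compared column never satisfies the condition.
- l[0] team_id=2, tag=AX → no match; kept with NULLs on the r side.
- l[1] team_id=1, tag=LS → no match; kept with NULLs on the r side.
- l[2] team_id=NULL, tag=OC → no match; kept with NULLs on the r side.
- l[3] team_id=1, tag=QE → no match; kept with NULLs on the r side.
- l[4] team_id=5, tag=QE → 1 match(es) in r → 1 row(s).
- l[5] team_id=3, tag=OC → no match; kept with NULLs on the r side.
- l[6] team_id=5, tag=OC → no match; kept with NULLs on the r side.
- l[7] team_id=2, tag=OC → no match; kept with NULLs on the r side.
- plus 8 unmatched r row(s), each kept with NULL l columns.

(closed, 5); (closed, NULL); (done, NULL); (hold, NULL); (new, NULL); (open, NULL); (pending, NULL); (pending, NULL); (pending, NULL); (NULL, 1); (NULL, 1); (NULL, 2); (NULL, 2); (NULL, 3); (NULL, 5); (NULL, NULL)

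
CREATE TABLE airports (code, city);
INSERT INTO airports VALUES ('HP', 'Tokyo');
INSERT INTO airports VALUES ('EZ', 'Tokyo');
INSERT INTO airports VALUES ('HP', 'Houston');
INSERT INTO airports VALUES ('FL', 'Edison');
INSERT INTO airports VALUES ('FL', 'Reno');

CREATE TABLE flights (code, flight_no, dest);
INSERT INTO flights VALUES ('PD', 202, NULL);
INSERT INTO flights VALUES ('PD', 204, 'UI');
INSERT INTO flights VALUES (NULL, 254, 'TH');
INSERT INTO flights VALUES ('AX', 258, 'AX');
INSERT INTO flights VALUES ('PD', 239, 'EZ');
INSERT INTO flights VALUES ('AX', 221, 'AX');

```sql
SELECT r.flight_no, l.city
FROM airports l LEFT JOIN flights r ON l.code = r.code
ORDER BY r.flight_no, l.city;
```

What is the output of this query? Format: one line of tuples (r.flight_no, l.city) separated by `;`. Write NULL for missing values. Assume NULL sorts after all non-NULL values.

(NULL, Edison); (NULL, Houston); (NULL, Reno); (NULL, Tokyo); (NULL, Tokyo)

LEFT JOIN keeps every row from `airports`; unmatched rows get NULL for `flights`'s columns.
Matching on l.code = r.code. A NULL in a compared column never satisfies the condition.
- code=HP: no r row matches, row kept with r columns NULL.
- code=EZ: no r row matches, row kept with r columns NULL.
- code=HP: no r row matches, row kept with r columns NULL.
- code=FL: no r row matches, row kept with r columns NULL.
- code=FL: no r row matches, row kept with r columns NULL.
After projecting and ordering:
r.flight_no | l.city
NULL | Edison
NULL | Houston
NULL | Reno
NULL | Tokyo
NULL | Tokyo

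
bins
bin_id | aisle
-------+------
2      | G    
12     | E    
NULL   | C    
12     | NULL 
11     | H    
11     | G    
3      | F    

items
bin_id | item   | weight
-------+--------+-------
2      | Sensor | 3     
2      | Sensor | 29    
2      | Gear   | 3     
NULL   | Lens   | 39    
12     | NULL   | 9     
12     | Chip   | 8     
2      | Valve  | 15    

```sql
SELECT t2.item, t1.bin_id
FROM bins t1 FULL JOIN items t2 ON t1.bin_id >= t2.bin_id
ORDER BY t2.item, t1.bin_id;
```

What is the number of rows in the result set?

30

FULL OUTER JOIN keeps every row from both sides; unmatched rows get NULL for the other side's columns.
Matching on t1.bin_id >= t2.bin_id. A NULL in a compared column never satisfies the condition.
Matched pairs: 28; unmatched t1 rows kept: 1; unmatched t2 rows kept: 1.
Total: 28 matched + 2 padded = 30 rows.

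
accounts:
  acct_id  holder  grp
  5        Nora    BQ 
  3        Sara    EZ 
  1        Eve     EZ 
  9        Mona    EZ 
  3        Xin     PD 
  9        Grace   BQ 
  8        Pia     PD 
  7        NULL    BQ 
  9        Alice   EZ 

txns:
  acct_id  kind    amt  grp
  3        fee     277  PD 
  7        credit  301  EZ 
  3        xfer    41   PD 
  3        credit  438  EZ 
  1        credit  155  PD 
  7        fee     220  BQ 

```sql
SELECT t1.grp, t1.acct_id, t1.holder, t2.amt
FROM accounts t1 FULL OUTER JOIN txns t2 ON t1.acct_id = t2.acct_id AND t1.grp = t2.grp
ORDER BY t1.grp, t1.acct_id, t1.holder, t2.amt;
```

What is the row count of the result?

FULL OUTER JOIN keeps every row from both sides; unmatched rows get NULL for the other side's columns.
Matching on t1.acct_id = t2.acct_id AND t1.grp = t2.grp.
- t1 row (acct_id=5, grp=BQ): no match → kept, t2 columns NULL.
- t1 row (acct_id=3, grp=EZ): matches 1 t2 row(s) → 1 output row(s).
- t1 row (acct_id=1, grp=EZ): no match → kept, t2 columns NULL.
- t1 row (acct_id=9, grp=EZ): no match → kept, t2 columns NULL.
- t1 row (acct_id=3, grp=PD): matches 2 t2 row(s) → 2 output row(s).
- t1 row (acct_id=9, grp=BQ): no match → kept, t2 columns NULL.
- t1 row (acct_id=8, grp=PD): no match → kept, t2 columns NULL.
- t1 row (acct_id=7, grp=BQ): matches 1 t2 row(s) → 1 output row(s).
- t1 row (acct_id=9, grp=EZ): no match → kept, t2 columns NULL.
- 2 t2 row(s) had no t1 match → kept, t1 columns NULL.
Total: 4 matched + 8 padded = 12 rows.

12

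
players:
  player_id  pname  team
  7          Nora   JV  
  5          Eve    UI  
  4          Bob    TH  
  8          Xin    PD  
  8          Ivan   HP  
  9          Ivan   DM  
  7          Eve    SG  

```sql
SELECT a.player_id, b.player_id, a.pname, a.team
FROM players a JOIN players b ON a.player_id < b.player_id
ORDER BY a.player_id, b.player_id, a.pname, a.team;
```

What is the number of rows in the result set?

19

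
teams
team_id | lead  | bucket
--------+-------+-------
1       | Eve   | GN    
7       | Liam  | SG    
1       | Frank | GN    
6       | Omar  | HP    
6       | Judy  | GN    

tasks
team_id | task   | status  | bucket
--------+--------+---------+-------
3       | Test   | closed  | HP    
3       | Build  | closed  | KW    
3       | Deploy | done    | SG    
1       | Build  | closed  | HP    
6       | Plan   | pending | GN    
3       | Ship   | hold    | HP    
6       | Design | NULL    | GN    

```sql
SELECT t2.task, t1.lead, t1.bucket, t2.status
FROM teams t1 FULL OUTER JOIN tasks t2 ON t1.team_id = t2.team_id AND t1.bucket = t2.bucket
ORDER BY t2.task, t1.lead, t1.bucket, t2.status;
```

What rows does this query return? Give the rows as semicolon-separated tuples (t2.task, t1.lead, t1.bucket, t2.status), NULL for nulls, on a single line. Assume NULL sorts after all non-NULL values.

FULL OUTER JOIN keeps every row from both sides; unmatched rows get NULL for the other side's columns.
Matching on t1.team_id = t2.team_id AND t1.bucket = t2.bucket.
- t1[0] team_id=1, bucket=GN → no match; kept with NULLs on the t2 side.
- t1[1] team_id=7, bucket=SG → no match; kept with NULLs on the t2 side.
- t1[2] team_id=1, bucket=GN → no match; kept with NULLs on the t2 side.
- t1[3] team_id=6, bucket=HP → no match; kept with NULLs on the t2 side.
- t1[4] team_id=6, bucket=GN → 2 match(es) in t2 → 2 row(s).
- 5 row(s) from t2 found no t1 partner → padded with NULL.

(Build, NULL, NULL, closed); (Build, NULL, NULL, closed); (Deploy, NULL, NULL, done); (Design, Judy, GN, NULL); (Plan, Judy, GN, pending); (Ship, NULL, NULL, hold); (Test, NULL, NULL, closed); (NULL, Eve, GN, NULL); (NULL, Frank, GN, NULL); (NULL, Liam, SG, NULL); (NULL, Omar, HP, NULL)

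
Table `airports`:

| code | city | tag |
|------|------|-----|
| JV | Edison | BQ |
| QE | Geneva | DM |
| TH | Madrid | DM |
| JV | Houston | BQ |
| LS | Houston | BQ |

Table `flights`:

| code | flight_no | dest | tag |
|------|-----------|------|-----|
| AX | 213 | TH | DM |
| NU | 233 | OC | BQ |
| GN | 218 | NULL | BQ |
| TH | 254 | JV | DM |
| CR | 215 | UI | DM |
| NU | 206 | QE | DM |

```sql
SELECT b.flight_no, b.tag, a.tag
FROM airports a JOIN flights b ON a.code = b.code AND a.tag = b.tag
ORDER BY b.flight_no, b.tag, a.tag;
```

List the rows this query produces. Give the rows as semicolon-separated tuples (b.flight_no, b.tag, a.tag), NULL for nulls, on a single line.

(254, DM, DM)

INNER JOIN keeps only pairs where the ON condition holds.
Matching on a.code = b.code AND a.tag = b.tag.
Matched pairs: 1.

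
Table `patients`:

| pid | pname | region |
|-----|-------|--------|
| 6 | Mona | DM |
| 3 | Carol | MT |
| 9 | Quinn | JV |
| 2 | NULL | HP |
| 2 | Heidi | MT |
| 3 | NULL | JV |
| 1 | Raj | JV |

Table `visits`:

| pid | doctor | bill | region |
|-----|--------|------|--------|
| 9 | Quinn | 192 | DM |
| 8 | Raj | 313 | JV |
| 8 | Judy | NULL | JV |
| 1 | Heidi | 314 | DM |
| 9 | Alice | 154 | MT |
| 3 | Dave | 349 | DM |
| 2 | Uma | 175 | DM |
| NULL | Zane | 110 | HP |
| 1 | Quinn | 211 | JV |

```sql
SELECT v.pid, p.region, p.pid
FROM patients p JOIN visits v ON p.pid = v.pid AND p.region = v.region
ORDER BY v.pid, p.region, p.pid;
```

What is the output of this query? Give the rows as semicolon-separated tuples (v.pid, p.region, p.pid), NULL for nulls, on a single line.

(1, JV, 1)

INNER JOIN keeps only pairs where the ON condition holds.
Matching on p.pid = v.pid AND p.region = v.region. A NULL in a compared column never satisfies the condition.
- p row (pid=6, region=DM): no match → dropped.
- p row (pid=3, region=MT): no match → dropped.
- p row (pid=9, region=JV): no match → dropped.
- p row (pid=2, region=HP): no match → dropped.
- p row (pid=2, region=MT): no match → dropped.
- p row (pid=3, region=JV): no match → dropped.
- p row (pid=1, region=JV): matches 1 v row(s) → 1 output row(s).
After projecting and ordering:
v.pid | p.region | p.pid
1 | JV | 1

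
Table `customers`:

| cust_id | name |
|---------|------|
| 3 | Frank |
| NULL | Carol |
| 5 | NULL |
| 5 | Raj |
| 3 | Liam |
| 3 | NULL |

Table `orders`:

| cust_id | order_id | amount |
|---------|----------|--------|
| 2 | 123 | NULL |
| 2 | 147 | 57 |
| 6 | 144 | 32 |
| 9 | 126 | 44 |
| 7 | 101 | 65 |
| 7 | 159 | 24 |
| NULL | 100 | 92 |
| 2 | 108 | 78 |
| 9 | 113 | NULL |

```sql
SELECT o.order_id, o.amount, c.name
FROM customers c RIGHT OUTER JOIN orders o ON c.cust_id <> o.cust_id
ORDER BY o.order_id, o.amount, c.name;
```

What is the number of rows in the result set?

41

RIGHT JOIN keeps every row from `orders`; unmatched rows get NULL for `customers`'s columns.
Matching on c.cust_id <> o.cust_id. A NULL in a compared column never satisfies the condition.
Matched pairs: 40; unmatched o rows kept: 1.
Total: 40 matched + 1 padded = 41 rows.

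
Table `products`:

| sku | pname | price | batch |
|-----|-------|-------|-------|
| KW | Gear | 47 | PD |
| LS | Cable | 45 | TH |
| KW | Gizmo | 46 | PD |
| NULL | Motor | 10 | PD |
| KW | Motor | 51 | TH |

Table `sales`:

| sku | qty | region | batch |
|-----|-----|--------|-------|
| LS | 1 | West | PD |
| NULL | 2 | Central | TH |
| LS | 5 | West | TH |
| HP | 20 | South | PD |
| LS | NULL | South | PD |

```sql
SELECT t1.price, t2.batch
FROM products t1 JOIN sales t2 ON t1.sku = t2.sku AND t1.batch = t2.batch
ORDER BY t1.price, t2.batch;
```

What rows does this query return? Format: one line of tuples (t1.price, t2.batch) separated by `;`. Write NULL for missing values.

(45, TH)

INNER JOIN keeps only pairs where the ON condition holds.
Matching on t1.sku = t2.sku AND t1.batch = t2.batch. A NULL in a compared column never satisfies the condition.
Matched pairs: 1.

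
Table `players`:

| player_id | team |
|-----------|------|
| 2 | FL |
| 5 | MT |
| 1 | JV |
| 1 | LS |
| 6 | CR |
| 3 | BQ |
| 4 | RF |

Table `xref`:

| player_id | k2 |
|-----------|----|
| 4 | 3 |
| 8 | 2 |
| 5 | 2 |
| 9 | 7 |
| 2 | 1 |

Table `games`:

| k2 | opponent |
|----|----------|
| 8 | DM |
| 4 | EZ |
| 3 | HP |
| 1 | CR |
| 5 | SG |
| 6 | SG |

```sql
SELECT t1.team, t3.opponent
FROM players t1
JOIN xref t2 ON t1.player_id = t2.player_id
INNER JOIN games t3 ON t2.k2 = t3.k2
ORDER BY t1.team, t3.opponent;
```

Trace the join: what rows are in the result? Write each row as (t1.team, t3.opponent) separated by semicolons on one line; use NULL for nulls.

Joins associate left-to-right: players INNER JOIN xref on player_id gives 3 intermediate row(s).
Then INNER JOIN `games t3` on k2: keep only rows whose t2.k2 appears in t3.

(FL, CR); (RF, HP)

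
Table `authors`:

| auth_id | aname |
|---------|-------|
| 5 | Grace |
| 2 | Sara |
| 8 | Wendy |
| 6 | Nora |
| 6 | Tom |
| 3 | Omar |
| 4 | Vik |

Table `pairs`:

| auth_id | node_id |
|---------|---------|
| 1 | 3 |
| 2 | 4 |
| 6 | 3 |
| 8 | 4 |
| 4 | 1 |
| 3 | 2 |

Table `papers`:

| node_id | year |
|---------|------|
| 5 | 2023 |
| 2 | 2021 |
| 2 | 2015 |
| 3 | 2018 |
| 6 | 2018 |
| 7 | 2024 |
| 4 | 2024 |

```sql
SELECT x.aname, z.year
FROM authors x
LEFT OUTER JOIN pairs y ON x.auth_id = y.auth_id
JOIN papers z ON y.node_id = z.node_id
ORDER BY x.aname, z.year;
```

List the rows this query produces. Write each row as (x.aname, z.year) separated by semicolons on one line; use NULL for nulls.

(Nora, 2018); (Omar, 2015); (Omar, 2021); (Sara, 2024); (Tom, 2018); (Wendy, 2024)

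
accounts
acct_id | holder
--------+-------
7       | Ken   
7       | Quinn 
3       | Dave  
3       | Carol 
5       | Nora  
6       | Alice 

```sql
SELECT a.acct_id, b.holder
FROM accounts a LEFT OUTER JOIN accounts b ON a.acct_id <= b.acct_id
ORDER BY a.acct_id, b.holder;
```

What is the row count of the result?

LEFT JOIN keeps every row from `accounts a`; unmatched rows get NULL for `accounts b`'s columns.
Matching on a.acct_id <= b.acct_id.
Matched pairs: 23; unmatched a rows kept: 0.
Total: 23 rows.

23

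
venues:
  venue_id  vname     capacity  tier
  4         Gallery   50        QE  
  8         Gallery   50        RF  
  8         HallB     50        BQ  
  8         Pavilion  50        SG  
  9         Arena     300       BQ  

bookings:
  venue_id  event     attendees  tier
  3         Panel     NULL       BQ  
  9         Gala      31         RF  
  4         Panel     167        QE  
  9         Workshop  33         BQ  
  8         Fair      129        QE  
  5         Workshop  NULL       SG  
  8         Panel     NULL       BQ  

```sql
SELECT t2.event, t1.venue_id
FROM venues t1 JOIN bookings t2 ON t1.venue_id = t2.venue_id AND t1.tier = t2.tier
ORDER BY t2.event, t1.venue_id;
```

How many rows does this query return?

3

INNER JOIN keeps only pairs where the ON condition holds.
Matching on t1.venue_id = t2.venue_id AND t1.tier = t2.tier.
- t1 (venue_id=4, tier=QE) pairs with 1 row(s) of t2.
- t1 (venue_id=8, tier=RF) has no partner → excluded.
- t1 (venue_id=8, tier=BQ) pairs with 1 row(s) of t2.
- t1 (venue_id=8, tier=SG) has no partner → excluded.
- t1 (venue_id=9, tier=BQ) pairs with 1 row(s) of t2.
Total: 3 rows.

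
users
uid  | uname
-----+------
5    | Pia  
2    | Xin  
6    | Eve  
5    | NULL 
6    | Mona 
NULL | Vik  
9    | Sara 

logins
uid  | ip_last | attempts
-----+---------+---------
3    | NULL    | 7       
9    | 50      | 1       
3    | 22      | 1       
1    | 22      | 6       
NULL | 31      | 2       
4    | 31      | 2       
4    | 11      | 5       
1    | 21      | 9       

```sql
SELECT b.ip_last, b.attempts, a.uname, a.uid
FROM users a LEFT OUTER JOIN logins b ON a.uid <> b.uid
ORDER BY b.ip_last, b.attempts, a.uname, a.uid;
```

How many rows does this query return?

LEFT JOIN keeps every row from `users`; unmatched rows get NULL for `logins`'s columns.
Matching on a.uid <> b.uid. A NULL in a compared column never satisfies the condition.
- a[0] uid=5 → 7 match(es) in b → 7 row(s).
- a[1] uid=2 → 7 match(es) in b → 7 row(s).
- a[2] uid=6 → 7 match(es) in b → 7 row(s).
- a[3] uid=5 → 7 match(es) in b → 7 row(s).
- a[4] uid=6 → 7 match(es) in b → 7 row(s).
- a[5] uid=NULL → no match; kept with NULLs on the b side.
- a[6] uid=9 → 6 match(es) in b → 6 row(s).
Total: 41 matched + 1 padded = 42 rows.

42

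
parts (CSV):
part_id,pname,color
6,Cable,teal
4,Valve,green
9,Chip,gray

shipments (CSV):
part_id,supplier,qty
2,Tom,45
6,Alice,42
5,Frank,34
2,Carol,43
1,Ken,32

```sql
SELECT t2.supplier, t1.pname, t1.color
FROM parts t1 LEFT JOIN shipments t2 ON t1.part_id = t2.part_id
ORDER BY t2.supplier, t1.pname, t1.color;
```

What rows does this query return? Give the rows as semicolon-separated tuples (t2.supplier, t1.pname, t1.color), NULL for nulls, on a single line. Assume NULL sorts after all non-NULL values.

(Alice, Cable, teal); (NULL, Chip, gray); (NULL, Valve, green)

LEFT JOIN keeps every row from `parts`; unmatched rows get NULL for `shipments`'s columns.
Matching on t1.part_id = t2.part_id.
- part_id=6: 1 matching t2 row(s), so 1 row(s) emitted.
- part_id=4: no t2 row matches, row kept with t2 columns NULL.
- part_id=9: no t2 row matches, row kept with t2 columns NULL.
After projecting and ordering:
t2.supplier | t1.pname | t1.color
Alice | Cable | teal
NULL | Chip | gray
NULL | Valve | green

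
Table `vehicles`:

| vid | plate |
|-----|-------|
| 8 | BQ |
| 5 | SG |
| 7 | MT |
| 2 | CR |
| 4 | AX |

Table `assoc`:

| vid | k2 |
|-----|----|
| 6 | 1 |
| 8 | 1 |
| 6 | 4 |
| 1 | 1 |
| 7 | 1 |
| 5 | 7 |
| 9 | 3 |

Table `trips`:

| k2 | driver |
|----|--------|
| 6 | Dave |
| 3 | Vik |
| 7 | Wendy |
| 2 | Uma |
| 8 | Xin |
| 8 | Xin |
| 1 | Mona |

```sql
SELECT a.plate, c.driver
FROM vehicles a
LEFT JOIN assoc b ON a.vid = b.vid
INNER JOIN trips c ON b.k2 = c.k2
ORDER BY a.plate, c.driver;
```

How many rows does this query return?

3

Evaluate left to right. First `vehicles a LEFT JOIN assoc b` on vid: 5 row(s).
Then INNER JOIN `trips c` on k2: keep only rows whose b.k2 appears in c.
Result: 3 row(s).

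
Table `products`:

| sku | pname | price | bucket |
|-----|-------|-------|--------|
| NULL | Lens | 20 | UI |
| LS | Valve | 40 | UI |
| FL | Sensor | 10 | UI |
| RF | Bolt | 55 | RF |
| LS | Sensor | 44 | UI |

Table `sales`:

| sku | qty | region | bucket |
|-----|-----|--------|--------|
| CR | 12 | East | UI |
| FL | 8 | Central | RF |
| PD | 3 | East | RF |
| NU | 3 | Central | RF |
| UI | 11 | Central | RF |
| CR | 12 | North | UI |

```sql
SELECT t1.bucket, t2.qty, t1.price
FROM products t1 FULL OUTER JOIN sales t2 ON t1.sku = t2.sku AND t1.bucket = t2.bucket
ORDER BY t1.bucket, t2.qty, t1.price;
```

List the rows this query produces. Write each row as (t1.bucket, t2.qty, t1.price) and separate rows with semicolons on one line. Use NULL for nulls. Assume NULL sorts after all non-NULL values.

(RF, NULL, 55); (UI, NULL, 10); (UI, NULL, 20); (UI, NULL, 40); (UI, NULL, 44); (NULL, 3, NULL); (NULL, 3, NULL); (NULL, 8, NULL); (NULL, 11, NULL); (NULL, 12, NULL); (NULL, 12, NULL)

FULL OUTER JOIN keeps every row from both sides; unmatched rows get NULL for the other side's columns.
Matching on t1.sku = t2.sku AND t1.bucket = t2.bucket. A NULL in a compared column never satisfies the condition.
Matched pairs: 0; unmatched t1 rows kept: 5; unmatched t2 rows kept: 6.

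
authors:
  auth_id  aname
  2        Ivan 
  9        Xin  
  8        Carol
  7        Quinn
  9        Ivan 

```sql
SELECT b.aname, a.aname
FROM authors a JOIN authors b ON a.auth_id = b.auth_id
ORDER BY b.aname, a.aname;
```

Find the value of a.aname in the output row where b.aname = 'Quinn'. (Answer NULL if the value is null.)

INNER JOIN keeps only pairs where the ON condition holds.
Matching on a.auth_id = b.auth_id.
- a[0] auth_id=2 → 1 match(es) in b → 1 row(s).
- a[1] auth_id=9 → 2 match(es) in b → 2 row(s).
- a[2] auth_id=8 → 1 match(es) in b → 1 row(s).
- a[3] auth_id=7 → 1 match(es) in b → 1 row(s).
- a[4] auth_id=9 → 2 match(es) in b → 2 row(s).

Quinn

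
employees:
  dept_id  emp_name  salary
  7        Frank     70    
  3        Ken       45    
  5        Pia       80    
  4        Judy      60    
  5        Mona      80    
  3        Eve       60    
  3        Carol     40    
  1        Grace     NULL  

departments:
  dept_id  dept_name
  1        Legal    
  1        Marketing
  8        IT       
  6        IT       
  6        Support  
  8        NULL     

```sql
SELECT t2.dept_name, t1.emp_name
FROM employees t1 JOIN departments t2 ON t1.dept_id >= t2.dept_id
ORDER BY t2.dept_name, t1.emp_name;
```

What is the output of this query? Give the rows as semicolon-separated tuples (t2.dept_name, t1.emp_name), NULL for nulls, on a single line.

(IT, Frank); (Legal, Carol); (Legal, Eve); (Legal, Frank); (Legal, Grace); (Legal, Judy); (Legal, Ken); (Legal, Mona); (Legal, Pia); (Marketing, Carol); (Marketing, Eve); (Marketing, Frank); (Marketing, Grace); (Marketing, Judy); (Marketing, Ken); (Marketing, Mona); (Marketing, Pia); (Support, Frank)

INNER JOIN keeps only pairs where the ON condition holds.
Matching on t1.dept_id >= t2.dept_id.
- t1[0] dept_id=7 → 4 match(es) in t2 → 4 row(s).
- t1[1] dept_id=3 → 2 match(es) in t2 → 2 row(s).
- t1[2] dept_id=5 → 2 match(es) in t2 → 2 row(s).
- t1[3] dept_id=4 → 2 match(es) in t2 → 2 row(s).
- t1[4] dept_id=5 → 2 match(es) in t2 → 2 row(s).
- t1[5] dept_id=3 → 2 match(es) in t2 → 2 row(s).
- t1[6] dept_id=3 → 2 match(es) in t2 → 2 row(s).
- t1[7] dept_id=1 → 2 match(es) in t2 → 2 row(s).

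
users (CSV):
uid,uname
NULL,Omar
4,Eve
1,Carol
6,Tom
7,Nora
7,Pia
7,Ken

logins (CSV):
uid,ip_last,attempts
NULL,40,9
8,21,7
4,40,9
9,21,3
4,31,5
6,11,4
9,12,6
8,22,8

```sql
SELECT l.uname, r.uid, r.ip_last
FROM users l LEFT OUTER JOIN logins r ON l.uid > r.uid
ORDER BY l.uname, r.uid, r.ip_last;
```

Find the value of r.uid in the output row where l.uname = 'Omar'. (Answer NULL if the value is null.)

LEFT JOIN keeps every row from `users`; unmatched rows get NULL for `logins`'s columns.
Matching on l.uid > r.uid. A NULL in a compared column never satisfies the condition.
- l row (uid=NULL): no match → kept, r columns NULL.
- l row (uid=4): no match → kept, r columns NULL.
- l row (uid=1): no match → kept, r columns NULL.
- l row (uid=6): matches 2 r row(s) → 2 output row(s).
- l row (uid=7): matches 3 r row(s) → 3 output row(s).
- l row (uid=7): matches 3 r row(s) → 3 output row(s).
- l row (uid=7): matches 3 r row(s) → 3 output row(s).

NULL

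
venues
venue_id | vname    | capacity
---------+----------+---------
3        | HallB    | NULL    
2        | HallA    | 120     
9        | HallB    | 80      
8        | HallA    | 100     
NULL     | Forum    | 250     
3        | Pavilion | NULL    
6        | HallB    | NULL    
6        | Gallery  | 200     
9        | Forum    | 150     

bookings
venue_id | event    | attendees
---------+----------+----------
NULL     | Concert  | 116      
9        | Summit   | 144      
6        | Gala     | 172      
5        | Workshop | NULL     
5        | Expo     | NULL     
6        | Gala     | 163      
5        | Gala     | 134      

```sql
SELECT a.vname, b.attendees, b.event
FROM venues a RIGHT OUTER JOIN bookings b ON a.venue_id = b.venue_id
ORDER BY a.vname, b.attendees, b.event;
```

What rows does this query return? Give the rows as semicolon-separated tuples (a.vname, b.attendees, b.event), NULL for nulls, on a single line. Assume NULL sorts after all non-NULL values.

(Forum, 144, Summit); (Gallery, 163, Gala); (Gallery, 172, Gala); (HallB, 144, Summit); (HallB, 163, Gala); (HallB, 172, Gala); (NULL, 116, Concert); (NULL, 134, Gala); (NULL, NULL, Expo); (NULL, NULL, Workshop)

RIGHT JOIN keeps every row from `bookings`; unmatched rows get NULL for `venues`'s columns.
Matching on a.venue_id = b.venue_id. A NULL in a compared column never satisfies the condition.
Matched pairs: 6; unmatched b rows kept: 4.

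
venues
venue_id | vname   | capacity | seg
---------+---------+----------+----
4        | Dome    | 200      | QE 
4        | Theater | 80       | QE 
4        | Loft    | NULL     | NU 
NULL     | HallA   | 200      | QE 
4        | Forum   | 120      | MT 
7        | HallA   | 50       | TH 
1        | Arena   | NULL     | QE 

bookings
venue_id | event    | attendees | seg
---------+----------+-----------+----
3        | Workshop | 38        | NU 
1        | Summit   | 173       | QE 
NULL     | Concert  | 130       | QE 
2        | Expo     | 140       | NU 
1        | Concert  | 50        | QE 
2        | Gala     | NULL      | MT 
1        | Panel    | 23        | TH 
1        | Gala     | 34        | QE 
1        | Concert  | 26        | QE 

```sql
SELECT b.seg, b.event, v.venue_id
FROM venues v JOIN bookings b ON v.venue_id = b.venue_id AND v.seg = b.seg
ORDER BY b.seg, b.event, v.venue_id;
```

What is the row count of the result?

4

INNER JOIN keeps only pairs where the ON condition holds.
Matching on v.venue_id = b.venue_id AND v.seg = b.seg. A NULL in a compared column never satisfies the condition.
- v (venue_id=4, seg=QE) has no partner → excluded.
- v (venue_id=4, seg=QE) has no partner → excluded.
- v (venue_id=4, seg=NU) has no partner → excluded.
- v (venue_id=NULL, seg=QE) has no partner → excluded.
- v (venue_id=4, seg=MT) has no partner → excluded.
- v (venue_id=7, seg=TH) has no partner → excluded.
- v (venue_id=1, seg=QE) pairs with 4 row(s) of b.
Total: 4 rows.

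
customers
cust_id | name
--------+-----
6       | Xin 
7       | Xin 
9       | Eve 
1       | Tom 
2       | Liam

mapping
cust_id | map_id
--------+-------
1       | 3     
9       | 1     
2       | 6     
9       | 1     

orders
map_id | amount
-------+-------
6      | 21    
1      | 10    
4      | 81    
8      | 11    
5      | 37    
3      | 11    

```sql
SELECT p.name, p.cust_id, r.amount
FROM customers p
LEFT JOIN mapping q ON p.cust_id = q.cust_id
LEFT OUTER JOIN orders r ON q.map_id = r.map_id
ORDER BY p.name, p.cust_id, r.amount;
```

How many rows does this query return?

6

Evaluate left to right. First `customers p LEFT JOIN mapping q` on cust_id: 6 row(s).
Then LEFT JOIN `orders r` on map_id: each of those 6 rows is kept; rows whose q.map_id has no match in r get NULL for r's columns.
Result: 6 row(s).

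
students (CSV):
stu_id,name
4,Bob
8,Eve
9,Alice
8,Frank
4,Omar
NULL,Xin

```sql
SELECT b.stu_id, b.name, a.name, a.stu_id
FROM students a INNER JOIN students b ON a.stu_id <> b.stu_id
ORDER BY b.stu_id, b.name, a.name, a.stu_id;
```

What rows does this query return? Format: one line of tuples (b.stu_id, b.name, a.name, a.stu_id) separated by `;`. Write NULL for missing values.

INNER JOIN keeps only pairs where the ON condition holds.
Matching on a.stu_id <> b.stu_id. A NULL in a compared column never satisfies the condition.
- a (stu_id=4) pairs with 3 row(s) of b.
- a (stu_id=8) pairs with 3 row(s) of b.
- a (stu_id=9) pairs with 4 row(s) of b.
- a (stu_id=8) pairs with 3 row(s) of b.
- a (stu_id=4) pairs with 3 row(s) of b.
- a (stu_id=NULL) has no partner → excluded.

(4, Bob, Alice, 9); (4, Bob, Eve, 8); (4, Bob, Frank, 8); (4, Omar, Alice, 9); (4, Omar, Eve, 8); (4, Omar, Frank, 8); (8, Eve, Alice, 9); (8, Eve, Bob, 4); (8, Eve, Omar, 4); (8, Frank, Alice, 9); (8, Frank, Bob, 4); (8, Frank, Omar, 4); (9, Alice, Bob, 4); (9, Alice, Eve, 8); (9, Alice, Frank, 8); (9, Alice, Omar, 4)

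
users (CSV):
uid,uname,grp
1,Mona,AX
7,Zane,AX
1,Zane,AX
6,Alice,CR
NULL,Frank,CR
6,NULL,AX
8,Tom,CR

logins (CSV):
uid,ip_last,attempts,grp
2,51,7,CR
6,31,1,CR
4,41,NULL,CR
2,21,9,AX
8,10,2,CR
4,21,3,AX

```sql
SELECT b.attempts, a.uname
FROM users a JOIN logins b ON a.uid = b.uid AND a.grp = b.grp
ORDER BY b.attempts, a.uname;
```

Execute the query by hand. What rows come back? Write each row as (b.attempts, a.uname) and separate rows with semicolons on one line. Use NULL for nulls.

(1, Alice); (2, Tom)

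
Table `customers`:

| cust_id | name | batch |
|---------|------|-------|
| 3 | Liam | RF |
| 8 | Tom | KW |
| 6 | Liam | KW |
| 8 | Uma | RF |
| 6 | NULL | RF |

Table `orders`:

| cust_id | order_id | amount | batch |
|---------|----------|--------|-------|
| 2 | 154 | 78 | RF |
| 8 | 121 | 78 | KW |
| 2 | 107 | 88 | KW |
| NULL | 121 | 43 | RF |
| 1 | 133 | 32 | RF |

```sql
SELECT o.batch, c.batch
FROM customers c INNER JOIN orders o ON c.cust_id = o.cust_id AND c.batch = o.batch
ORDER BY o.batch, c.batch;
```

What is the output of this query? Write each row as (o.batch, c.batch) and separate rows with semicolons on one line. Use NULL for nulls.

(KW, KW)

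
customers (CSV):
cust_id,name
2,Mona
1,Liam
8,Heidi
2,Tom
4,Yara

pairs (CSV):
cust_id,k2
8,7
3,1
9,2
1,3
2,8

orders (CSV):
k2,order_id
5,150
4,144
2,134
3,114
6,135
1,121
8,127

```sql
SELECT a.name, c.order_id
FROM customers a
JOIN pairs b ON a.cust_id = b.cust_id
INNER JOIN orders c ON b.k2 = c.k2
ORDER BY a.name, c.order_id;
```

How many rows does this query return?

Step 1 — a INNER JOIN b on cust_id → 4 row(s).
Then INNER JOIN `orders c` on k2: keep only rows whose b.k2 appears in c.
Result: 3 row(s).

3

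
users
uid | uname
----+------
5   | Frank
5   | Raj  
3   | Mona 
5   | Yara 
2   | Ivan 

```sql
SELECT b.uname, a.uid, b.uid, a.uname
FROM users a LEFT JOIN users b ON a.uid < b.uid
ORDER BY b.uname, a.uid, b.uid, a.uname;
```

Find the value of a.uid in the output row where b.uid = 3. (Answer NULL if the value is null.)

2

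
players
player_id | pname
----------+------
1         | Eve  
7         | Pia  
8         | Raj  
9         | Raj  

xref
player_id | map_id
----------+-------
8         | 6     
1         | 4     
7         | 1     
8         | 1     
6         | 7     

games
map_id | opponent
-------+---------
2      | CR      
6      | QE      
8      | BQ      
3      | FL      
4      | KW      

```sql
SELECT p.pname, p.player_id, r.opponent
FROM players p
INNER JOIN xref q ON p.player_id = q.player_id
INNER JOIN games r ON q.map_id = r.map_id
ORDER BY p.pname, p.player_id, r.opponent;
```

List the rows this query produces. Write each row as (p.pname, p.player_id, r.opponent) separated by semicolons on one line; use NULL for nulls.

Step 1 — p INNER JOIN q on player_id → 4 row(s).
Then INNER JOIN `games r` on map_id: keep only rows whose q.map_id appears in r.

(Eve, 1, KW); (Raj, 8, QE)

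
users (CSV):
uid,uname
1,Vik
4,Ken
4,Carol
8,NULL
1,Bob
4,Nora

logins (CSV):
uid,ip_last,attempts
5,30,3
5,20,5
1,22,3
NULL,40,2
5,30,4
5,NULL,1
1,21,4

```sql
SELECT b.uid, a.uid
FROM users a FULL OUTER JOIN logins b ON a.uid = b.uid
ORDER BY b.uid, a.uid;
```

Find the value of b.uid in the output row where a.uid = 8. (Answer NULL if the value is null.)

NULL

FULL OUTER JOIN keeps every row from both sides; unmatched rows get NULL for the other side's columns.
Matching on a.uid = b.uid. A NULL in a compared column never satisfies the condition.
Matched pairs: 4; unmatched a rows kept: 4; unmatched b rows kept: 5.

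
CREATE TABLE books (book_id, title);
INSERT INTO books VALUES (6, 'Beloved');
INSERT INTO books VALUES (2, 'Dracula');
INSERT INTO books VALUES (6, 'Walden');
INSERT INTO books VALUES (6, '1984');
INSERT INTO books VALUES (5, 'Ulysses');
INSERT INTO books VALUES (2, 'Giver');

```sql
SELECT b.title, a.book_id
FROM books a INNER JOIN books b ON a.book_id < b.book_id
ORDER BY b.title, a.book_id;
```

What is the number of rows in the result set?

11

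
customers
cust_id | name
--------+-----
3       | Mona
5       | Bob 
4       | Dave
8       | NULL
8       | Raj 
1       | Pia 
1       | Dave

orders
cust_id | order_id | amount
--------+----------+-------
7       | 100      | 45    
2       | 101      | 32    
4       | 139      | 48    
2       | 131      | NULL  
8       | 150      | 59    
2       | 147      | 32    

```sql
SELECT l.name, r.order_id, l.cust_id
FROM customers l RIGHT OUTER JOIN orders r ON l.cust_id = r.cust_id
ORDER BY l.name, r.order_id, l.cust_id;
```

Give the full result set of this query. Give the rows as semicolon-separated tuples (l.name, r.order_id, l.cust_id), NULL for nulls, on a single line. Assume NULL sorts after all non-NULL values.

(Dave, 139, 4); (Raj, 150, 8); (NULL, 100, NULL); (NULL, 101, NULL); (NULL, 131, NULL); (NULL, 147, NULL); (NULL, 150, 8)

RIGHT JOIN keeps every row from `orders`; unmatched rows get NULL for `customers`'s columns.
Matching on l.cust_id = r.cust_id.
- l (cust_id=3) has no partner in r.
- l (cust_id=5) has no partner in r.
- l (cust_id=4) pairs with 1 row(s) of r.
- l (cust_id=8) pairs with 1 row(s) of r.
- l (cust_id=8) pairs with 1 row(s) of r.
- l (cust_id=1) has no partner in r.
- l (cust_id=1) has no partner in r.
- 4 row(s) from r found no l partner → padded with NULL.
After projecting and ordering:
l.name | r.order_id | l.cust_id
Dave | 139 | 4
Raj | 150 | 8
NULL | 100 | NULL
NULL | 101 | NULL
NULL | 131 | NULL
NULL | 147 | NULL
NULL | 150 | 8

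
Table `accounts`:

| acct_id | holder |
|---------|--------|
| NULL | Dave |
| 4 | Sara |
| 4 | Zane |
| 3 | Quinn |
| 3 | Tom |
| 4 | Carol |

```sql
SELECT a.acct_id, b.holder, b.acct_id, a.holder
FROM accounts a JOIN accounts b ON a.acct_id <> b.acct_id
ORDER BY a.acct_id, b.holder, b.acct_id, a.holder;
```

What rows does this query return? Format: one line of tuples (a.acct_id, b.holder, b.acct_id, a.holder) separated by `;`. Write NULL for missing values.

INNER JOIN keeps only pairs where the ON condition holds.
Matching on a.acct_id <> b.acct_id. A NULL in a compared column never satisfies the condition.
- a (acct_id=NULL) has no partner → excluded.
- a (acct_id=4) pairs with 2 row(s) of b.
- a (acct_id=4) pairs with 2 row(s) of b.
- a (acct_id=3) pairs with 3 row(s) of b.
- a (acct_id=3) pairs with 3 row(s) of b.
- a (acct_id=4) pairs with 2 row(s) of b.

(3, Carol, 4, Quinn); (3, Carol, 4, Tom); (3, Sara, 4, Quinn); (3, Sara, 4, Tom); (3, Zane, 4, Quinn); (3, Zane, 4, Tom); (4, Quinn, 3, Carol); (4, Quinn, 3, Sara); (4, Quinn, 3, Zane); (4, Tom, 3, Carol); (4, Tom, 3, Sara); (4, Tom, 3, Zane)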